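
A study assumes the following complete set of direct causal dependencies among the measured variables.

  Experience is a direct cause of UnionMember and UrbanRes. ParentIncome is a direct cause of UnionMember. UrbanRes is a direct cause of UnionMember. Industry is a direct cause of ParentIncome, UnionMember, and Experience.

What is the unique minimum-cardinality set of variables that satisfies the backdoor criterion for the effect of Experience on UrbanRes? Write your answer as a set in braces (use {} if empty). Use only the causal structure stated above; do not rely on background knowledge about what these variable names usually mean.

Variables eligible for adjustment (non-descendants of Experience, excluding Experience and UrbanRes): {Industry, ParentIncome}.
Backdoor paths from Experience to UrbanRes:
  P1: Experience <- Industry -> ParentIncome -> UnionMember <- UrbanRes
  P2: Experience <- Industry -> UnionMember <- UrbanRes
Each backdoor path contains an unconditioned collider, so every path is already blocked with the empty conditioning set:
  P1: blocked at collider UnionMember (neither it nor any descendant is in the conditioning set).
  P2: blocked at collider UnionMember (neither it nor any descendant is in the conditioning set).
The empty set is therefore the unique smallest valid set.

{}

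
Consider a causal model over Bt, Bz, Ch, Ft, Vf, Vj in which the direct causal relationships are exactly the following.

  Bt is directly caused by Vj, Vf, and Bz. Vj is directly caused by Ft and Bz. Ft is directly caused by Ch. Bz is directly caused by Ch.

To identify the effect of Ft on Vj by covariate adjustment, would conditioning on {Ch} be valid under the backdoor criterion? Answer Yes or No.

Backdoor paths from Ft to Vj (paths whose first edge points into Ft):
  P1: Ft <- Ch -> Bz -> Vj
  P2: Ft <- Ch -> Bz -> Bt <- Vj
Condition 1 (no descendant of Ft in the set): holds — descendants of Ft are {Bt, Vj}; none are in {Ch}.
Condition 2 (every backdoor path blocked by {Ch}):
  P1: blocked at fork node Ch ∈ conditioning set.
  P2: blocked at fork node Ch ∈ conditioning set.
{Ch} satisfies the backdoor criterion.

Yes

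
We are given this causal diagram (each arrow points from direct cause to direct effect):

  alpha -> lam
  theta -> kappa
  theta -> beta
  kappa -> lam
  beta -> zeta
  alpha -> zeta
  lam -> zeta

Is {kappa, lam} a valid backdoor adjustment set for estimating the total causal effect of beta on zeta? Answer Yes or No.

Yes

Backdoor paths from beta to zeta (paths whose first edge points into beta):
  P1: beta <- theta -> kappa -> lam <- alpha -> zeta
  P2: beta <- theta -> kappa -> lam -> zeta
Condition 1 (no descendant of beta in the set): holds — descendants of beta are {zeta}; none are in {kappa, lam}.
Condition 2 (every backdoor path blocked by {kappa, lam}):
  P1: blocked at chain node kappa ∈ conditioning set.
  P2: blocked at chain node kappa ∈ conditioning set.
{kappa, lam} satisfies the backdoor criterion.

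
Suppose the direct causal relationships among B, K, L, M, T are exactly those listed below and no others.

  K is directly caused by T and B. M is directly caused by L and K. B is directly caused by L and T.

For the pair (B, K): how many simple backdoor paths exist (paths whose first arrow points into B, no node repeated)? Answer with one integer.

A backdoor path from B to K is any simple undirected path whose first edge points into B (i.e. leaves B via a parent).
Parents of B: {L, T}.
Enumerating:
  P1: B <- L -> M <- K
  P2: B <- T -> K
That exhausts the simple backdoor paths. Count: 2.

2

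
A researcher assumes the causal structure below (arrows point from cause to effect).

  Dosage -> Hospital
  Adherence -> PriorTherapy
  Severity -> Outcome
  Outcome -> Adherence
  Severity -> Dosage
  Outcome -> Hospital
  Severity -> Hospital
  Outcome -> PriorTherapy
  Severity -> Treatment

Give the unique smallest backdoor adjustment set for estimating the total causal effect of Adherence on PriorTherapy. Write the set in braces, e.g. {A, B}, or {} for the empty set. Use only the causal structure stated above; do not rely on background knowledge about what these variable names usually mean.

{Outcome}

Variables eligible for adjustment (non-descendants of Adherence, excluding Adherence and PriorTherapy): {Dosage, Hospital, Outcome, Severity, Treatment}.
Backdoor paths from Adherence to PriorTherapy:
  P1: Adherence <- Outcome -> PriorTherapy
The empty set is not sufficient: P1 (Adherence <- Outcome -> PriorTherapy) has no collider blocking it and no conditioned non-collider, so it is open.
Try {Outcome}:
  P1: blocked at fork node Outcome ∈ conditioning set.
{Outcome} contains no descendant of Adherence and blocks every backdoor path.
No other singleton works — e.g. {Severity} leaves P1 open — so {Outcome} is the unique smallest valid adjustment set.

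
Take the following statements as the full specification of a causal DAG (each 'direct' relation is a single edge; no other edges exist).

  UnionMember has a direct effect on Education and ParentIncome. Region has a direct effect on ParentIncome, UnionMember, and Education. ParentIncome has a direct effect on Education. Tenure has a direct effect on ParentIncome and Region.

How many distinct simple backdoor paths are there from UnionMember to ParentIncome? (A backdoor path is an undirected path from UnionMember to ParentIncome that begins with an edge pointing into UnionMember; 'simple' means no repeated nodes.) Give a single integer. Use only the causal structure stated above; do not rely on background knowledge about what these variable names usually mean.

3

A backdoor path from UnionMember to ParentIncome is any simple undirected path whose first edge points into UnionMember (i.e. leaves UnionMember via a parent).
Parents of UnionMember: {Region}.
Enumerating:
  P1: UnionMember <- Region <- Tenure -> ParentIncome
  P2: UnionMember <- Region -> ParentIncome
  P3: UnionMember <- Region -> Education <- ParentIncome
That exhausts the simple backdoor paths. Count: 3.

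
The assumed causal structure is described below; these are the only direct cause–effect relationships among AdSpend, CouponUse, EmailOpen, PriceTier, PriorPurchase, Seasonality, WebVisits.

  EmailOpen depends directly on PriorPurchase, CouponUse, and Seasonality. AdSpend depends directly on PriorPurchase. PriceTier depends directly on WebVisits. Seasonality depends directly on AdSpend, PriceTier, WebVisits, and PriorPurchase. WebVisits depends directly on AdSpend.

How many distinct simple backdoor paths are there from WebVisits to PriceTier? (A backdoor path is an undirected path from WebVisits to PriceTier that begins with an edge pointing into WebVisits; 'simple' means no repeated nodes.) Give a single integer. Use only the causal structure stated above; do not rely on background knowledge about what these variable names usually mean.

A backdoor path from WebVisits to PriceTier is any simple undirected path whose first edge points into WebVisits (i.e. leaves WebVisits via a parent).
Parents of WebVisits: {AdSpend}.
Enumerating:
  P1: WebVisits <- AdSpend <- PriorPurchase -> Seasonality <- PriceTier
  P2: WebVisits <- AdSpend <- PriorPurchase -> EmailOpen <- Seasonality <- PriceTier
  P3: WebVisits <- AdSpend -> Seasonality <- PriceTier
That exhausts the simple backdoor paths. Count: 3.

3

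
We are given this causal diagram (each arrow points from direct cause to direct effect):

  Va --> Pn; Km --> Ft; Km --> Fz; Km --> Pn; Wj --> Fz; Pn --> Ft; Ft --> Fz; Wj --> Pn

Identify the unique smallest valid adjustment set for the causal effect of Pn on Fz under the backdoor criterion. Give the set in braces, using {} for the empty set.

Variables eligible for adjustment (non-descendants of Pn, excluding Pn and Fz): {Km, Va, Wj}.
Backdoor paths from Pn to Fz:
  P1: Pn <- Wj -> Fz
  P2: Pn <- Km -> Ft -> Fz
  P3: Pn <- Km -> Fz
The empty set is not sufficient: P1 (Pn <- Wj -> Fz) has no collider blocking it and no conditioned non-collider, so it is open.
Try {Km, Wj}:
  P1: blocked at fork node Wj ∈ conditioning set.
  P2: blocked at fork node Km ∈ conditioning set.
  P3: blocked at fork node Km ∈ conditioning set.
{Km, Wj} contains no descendant of Pn and blocks every backdoor path.
Every element of {Km, Wj} is needed (dropping Km leaves P2 open; dropping Wj leaves P1 open), so no proper subset is valid.
Among all size-2 subsets of the eligible variables, only {Km, Wj} blocks every backdoor path, so it is the unique smallest valid adjustment set.

{Km, Wj}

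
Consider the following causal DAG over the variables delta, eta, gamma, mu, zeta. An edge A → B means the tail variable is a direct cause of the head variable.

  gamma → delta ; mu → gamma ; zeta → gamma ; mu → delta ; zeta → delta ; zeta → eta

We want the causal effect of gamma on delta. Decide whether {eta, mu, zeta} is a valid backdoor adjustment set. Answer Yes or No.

Yes

Backdoor paths from gamma to delta (paths whose first edge points into gamma):
  P1: gamma <- zeta -> delta
  P2: gamma <- mu -> delta
Condition 1 (no descendant of gamma in the set): holds — descendants of gamma are {delta}; none are in {eta, mu, zeta}.
Condition 2 (every backdoor path blocked by {eta, mu, zeta}):
  P1: blocked at fork node zeta ∈ conditioning set.
  P2: blocked at fork node mu ∈ conditioning set.
{eta, mu, zeta} satisfies the backdoor criterion.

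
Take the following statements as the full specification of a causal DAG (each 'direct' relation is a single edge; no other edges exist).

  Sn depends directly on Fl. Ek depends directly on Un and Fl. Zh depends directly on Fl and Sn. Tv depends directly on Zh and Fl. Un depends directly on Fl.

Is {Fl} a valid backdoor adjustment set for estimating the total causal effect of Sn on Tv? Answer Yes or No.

Backdoor paths from Sn to Tv (paths whose first edge points into Sn):
  P1: Sn <- Fl -> Zh -> Tv
  P2: Sn <- Fl -> Tv
Condition 1 (no descendant of Sn in the set): holds — descendants of Sn are {Tv, Zh}; none are in {Fl}.
Condition 2 (every backdoor path blocked by {Fl}):
  P1: blocked at fork node Fl ∈ conditioning set.
  P2: blocked at fork node Fl ∈ conditioning set.
{Fl} satisfies the backdoor criterion.

Yes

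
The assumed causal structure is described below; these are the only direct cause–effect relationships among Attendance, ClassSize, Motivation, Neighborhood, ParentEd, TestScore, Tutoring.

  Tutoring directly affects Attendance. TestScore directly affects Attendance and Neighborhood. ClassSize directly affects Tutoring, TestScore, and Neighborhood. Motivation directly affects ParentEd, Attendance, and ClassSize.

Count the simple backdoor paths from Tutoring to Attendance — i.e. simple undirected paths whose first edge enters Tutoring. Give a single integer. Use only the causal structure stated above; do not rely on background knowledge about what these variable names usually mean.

3

A backdoor path from Tutoring to Attendance is any simple undirected path whose first edge points into Tutoring (i.e. leaves Tutoring via a parent).
Parents of Tutoring: {ClassSize}.
Enumerating:
  P1: Tutoring <- ClassSize <- Motivation -> Attendance
  P2: Tutoring <- ClassSize -> TestScore -> Attendance
  P3: Tutoring <- ClassSize -> Neighborhood <- TestScore -> Attendance
That exhausts the simple backdoor paths. Count: 3.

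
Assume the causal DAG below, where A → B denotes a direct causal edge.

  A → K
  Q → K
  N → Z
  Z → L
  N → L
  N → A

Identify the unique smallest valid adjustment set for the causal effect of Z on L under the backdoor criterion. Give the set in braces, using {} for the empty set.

Variables eligible for adjustment (non-descendants of Z, excluding Z and L): {A, K, N, Q}.
Backdoor paths from Z to L:
  P1: Z <- N -> L
The empty set is not sufficient: P1 (Z <- N -> L) has no collider blocking it and no conditioned non-collider, so it is open.
Try {N}:
  P1: blocked at fork node N ∈ conditioning set.
{N} contains no descendant of Z and blocks every backdoor path.
No other singleton works — e.g. {A} leaves P1 open — so {N} is the unique smallest valid adjustment set.

{N}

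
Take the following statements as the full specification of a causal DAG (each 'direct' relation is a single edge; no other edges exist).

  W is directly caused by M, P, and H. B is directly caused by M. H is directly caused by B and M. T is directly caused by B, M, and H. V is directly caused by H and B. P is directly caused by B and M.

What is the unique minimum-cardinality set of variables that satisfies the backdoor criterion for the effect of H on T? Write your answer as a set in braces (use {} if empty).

{B, M}

Variables eligible for adjustment (non-descendants of H, excluding H and T): {B, M, P}.
Backdoor paths from H to T:
  P1: H <- M -> B -> T
  P2: H <- M -> T
  P3: H <- M -> P <- B -> T
  P4: H <- M -> W <- P <- B -> T
  P5: H <- B <- M -> T
  P6: H <- B -> T
  P7: H <- B -> P <- M -> T
  P8: H <- B -> P -> W <- M -> T
The empty set is not sufficient: P1 (H <- M -> B -> T) has no collider blocking it and no conditioned non-collider, so it is open.
Try {B, M}:
  P1: blocked at fork node M ∈ conditioning set.
  P2: blocked at fork node M ∈ conditioning set.
  P3: blocked at fork node M ∈ conditioning set.
  P4: blocked at fork node M ∈ conditioning set.
  P5: blocked at chain node B ∈ conditioning set.
  P6: blocked at fork node B ∈ conditioning set.
  P7: blocked at fork node B ∈ conditioning set.
  P8: blocked at fork node B ∈ conditioning set.
{B, M} contains no descendant of H and blocks every backdoor path.
Every element of {B, M} is needed (dropping B leaves P6 open; dropping M leaves P2 open), so no proper subset is valid.
Among all size-2 subsets of the eligible variables, only {B, M} blocks every backdoor path, so it is the unique smallest valid adjustment set.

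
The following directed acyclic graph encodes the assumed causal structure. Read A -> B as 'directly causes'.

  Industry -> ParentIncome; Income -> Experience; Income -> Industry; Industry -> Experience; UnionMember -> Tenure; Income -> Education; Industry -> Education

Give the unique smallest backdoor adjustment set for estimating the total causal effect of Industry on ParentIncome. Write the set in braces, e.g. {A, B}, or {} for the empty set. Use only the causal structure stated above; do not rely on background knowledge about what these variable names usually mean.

{}

Variables eligible for adjustment (non-descendants of Industry, excluding Industry and ParentIncome): {Income, Tenure, UnionMember}.
Backdoor paths from Industry to ParentIncome:
  (none)
With no backdoor paths the empty set already satisfies the criterion, and it is trivially minimal.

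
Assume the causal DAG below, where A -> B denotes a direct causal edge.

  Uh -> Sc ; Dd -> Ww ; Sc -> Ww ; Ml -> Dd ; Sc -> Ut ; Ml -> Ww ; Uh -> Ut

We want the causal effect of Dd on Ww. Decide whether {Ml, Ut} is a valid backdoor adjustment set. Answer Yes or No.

Yes

Backdoor paths from Dd to Ww (paths whose first edge points into Dd):
  P1: Dd <- Ml -> Ww
Condition 1 (no descendant of Dd in the set): holds — descendants of Dd are {Ww}; none are in {Ml, Ut}.
Condition 2 (every backdoor path blocked by {Ml, Ut}):
  P1: blocked at fork node Ml ∈ conditioning set.
{Ml, Ut} satisfies the backdoor criterion.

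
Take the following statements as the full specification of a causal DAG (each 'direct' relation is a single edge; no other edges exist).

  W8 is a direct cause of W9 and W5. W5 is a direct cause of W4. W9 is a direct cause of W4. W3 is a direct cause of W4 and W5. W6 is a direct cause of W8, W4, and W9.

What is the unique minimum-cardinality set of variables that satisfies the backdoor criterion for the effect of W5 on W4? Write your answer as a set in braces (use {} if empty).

Variables eligible for adjustment (non-descendants of W5, excluding W5 and W4): {W3, W6, W8, W9}.
Backdoor paths from W5 to W4:
  P1: W5 <- W8 <- W6 -> W9 -> W4
  P2: W5 <- W8 <- W6 -> W4
  P3: W5 <- W8 -> W9 <- W6 -> W4
  P4: W5 <- W8 -> W9 -> W4
  P5: W5 <- W3 -> W4
The empty set is not sufficient: P1 (W5 <- W8 <- W6 -> W9 -> W4) has no collider blocking it and no conditioned non-collider, so it is open.
Try {W3, W8}:
  P1: blocked at chain node W8 ∈ conditioning set.
  P2: blocked at chain node W8 ∈ conditioning set.
  P3: blocked at fork node W8 ∈ conditioning set.
  P4: blocked at fork node W8 ∈ conditioning set.
  P5: blocked at fork node W3 ∈ conditioning set.
{W3, W8} contains no descendant of W5 and blocks every backdoor path.
Every element of {W3, W8} is needed (dropping W3 leaves P5 open; dropping W8 leaves P1 open), so no proper subset is valid.
Among all size-2 subsets of the eligible variables, only {W3, W8} blocks every backdoor path, so it is the unique smallest valid adjustment set.

{W3, W8}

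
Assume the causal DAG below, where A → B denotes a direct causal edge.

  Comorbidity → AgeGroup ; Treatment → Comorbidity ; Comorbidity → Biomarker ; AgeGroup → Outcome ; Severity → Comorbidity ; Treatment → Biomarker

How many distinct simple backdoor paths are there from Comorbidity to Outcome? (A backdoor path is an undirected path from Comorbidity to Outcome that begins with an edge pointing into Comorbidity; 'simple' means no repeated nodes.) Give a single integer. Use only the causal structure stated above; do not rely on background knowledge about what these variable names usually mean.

0

A backdoor path from Comorbidity to Outcome is any simple undirected path whose first edge points into Comorbidity (i.e. leaves Comorbidity via a parent).
Parents of Comorbidity: {Severity, Treatment}.
No simple path from any parent of Comorbidity reaches Outcome without revisiting Comorbidity, so there are no backdoor paths.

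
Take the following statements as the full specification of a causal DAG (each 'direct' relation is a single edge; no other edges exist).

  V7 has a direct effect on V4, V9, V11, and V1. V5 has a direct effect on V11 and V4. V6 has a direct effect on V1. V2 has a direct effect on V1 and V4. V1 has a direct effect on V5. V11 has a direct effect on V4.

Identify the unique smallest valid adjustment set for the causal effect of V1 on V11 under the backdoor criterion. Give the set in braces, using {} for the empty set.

Variables eligible for adjustment (non-descendants of V1, excluding V1 and V11): {V2, V6, V7, V9}.
Backdoor paths from V1 to V11:
  P1: V1 <- V7 -> V11
  P2: V1 <- V7 -> V4 <- V5 -> V11
  P3: V1 <- V7 -> V4 <- V11
  P4: V1 <- V2 -> V4 <- V7 -> V11
  P5: V1 <- V2 -> V4 <- V5 -> V11
  P6: V1 <- V2 -> V4 <- V11
The empty set is not sufficient: P1 (V1 <- V7 -> V11) has no collider blocking it and no conditioned non-collider, so it is open.
Try {V7}:
  P1: blocked at fork node V7 ∈ conditioning set.
  P2: blocked at fork node V7 ∈ conditioning set.
  P3: blocked at fork node V7 ∈ conditioning set.
  P4: blocked at collider V4 (neither it nor any descendant is in the conditioning set).
  P5: blocked at collider V4 (neither it nor any descendant is in the conditioning set).
  P6: blocked at collider V4 (neither it nor any descendant is in the conditioning set).
{V7} contains no descendant of V1 and blocks every backdoor path.
No other singleton works — e.g. {V2} leaves P1 open — so {V7} is the unique smallest valid adjustment set.

{V7}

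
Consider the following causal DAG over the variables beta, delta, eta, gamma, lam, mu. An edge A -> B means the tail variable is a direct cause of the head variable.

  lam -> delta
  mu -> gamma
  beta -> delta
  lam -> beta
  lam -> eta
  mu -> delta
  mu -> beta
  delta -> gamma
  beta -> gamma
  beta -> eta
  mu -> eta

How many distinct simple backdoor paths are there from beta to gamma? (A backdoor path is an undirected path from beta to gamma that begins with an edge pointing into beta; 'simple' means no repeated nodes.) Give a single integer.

7

A backdoor path from beta to gamma is any simple undirected path whose first edge points into beta (i.e. leaves beta via a parent).
Parents of beta: {lam, mu}.
Enumerating:
  P1: beta <- lam -> eta <- mu -> delta -> gamma
  P2: beta <- lam -> eta <- mu -> gamma
  P3: beta <- lam -> delta <- mu -> gamma
  P4: beta <- lam -> delta -> gamma
  P5: beta <- mu -> eta <- lam -> delta -> gamma
  P6: beta <- mu -> delta -> gamma
  P7: beta <- mu -> gamma
That exhausts the simple backdoor paths. Count: 7.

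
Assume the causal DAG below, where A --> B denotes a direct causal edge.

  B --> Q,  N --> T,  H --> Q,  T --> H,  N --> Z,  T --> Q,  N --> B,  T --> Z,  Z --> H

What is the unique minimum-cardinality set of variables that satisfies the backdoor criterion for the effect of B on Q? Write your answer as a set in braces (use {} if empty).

{N}

Variables eligible for adjustment (non-descendants of B, excluding B and Q): {H, N, T, Z}.
Backdoor paths from B to Q:
  P1: B <- N -> T -> Z -> H -> Q
  P2: B <- N -> T -> H -> Q
  P3: B <- N -> T -> Q
  P4: B <- N -> Z <- T -> H -> Q
  P5: B <- N -> Z <- T -> Q
  P6: B <- N -> Z -> H <- T -> Q
  P7: B <- N -> Z -> H -> Q
The empty set is not sufficient: P1 (B <- N -> T -> Z -> H -> Q) has no collider blocking it and no conditioned non-collider, so it is open.
Try {N}:
  P1: blocked at fork node N ∈ conditioning set.
  P2: blocked at fork node N ∈ conditioning set.
  P3: blocked at fork node N ∈ conditioning set.
  P4: blocked at fork node N ∈ conditioning set.
  P5: blocked at fork node N ∈ conditioning set.
  P6: blocked at fork node N ∈ conditioning set.
  P7: blocked at fork node N ∈ conditioning set.
{N} contains no descendant of B and blocks every backdoor path.
No other singleton works — e.g. {T} leaves P7 open — so {N} is the unique smallest valid adjustment set.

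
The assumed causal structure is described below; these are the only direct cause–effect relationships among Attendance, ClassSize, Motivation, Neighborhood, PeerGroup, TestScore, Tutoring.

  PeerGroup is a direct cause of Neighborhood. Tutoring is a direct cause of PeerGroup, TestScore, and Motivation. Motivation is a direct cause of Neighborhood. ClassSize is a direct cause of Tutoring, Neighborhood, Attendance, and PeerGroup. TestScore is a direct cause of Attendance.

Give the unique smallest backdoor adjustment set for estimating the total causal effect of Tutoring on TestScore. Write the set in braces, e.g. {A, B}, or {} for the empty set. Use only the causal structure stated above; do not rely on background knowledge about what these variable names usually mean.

{}

Variables eligible for adjustment (non-descendants of Tutoring, excluding Tutoring and TestScore): {ClassSize}.
Backdoor paths from Tutoring to TestScore:
  P1: Tutoring <- ClassSize -> Attendance <- TestScore
Each backdoor path contains an unconditioned collider, so every path is already blocked with the empty conditioning set:
  P1: blocked at collider Attendance (neither it nor any descendant is in the conditioning set).
The empty set is therefore the unique smallest valid set.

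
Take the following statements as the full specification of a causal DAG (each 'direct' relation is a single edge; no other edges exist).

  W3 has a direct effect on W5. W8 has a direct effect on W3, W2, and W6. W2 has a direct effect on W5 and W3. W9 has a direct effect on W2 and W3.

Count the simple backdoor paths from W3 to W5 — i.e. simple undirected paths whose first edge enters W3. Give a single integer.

A backdoor path from W3 to W5 is any simple undirected path whose first edge points into W3 (i.e. leaves W3 via a parent).
Parents of W3: {W2, W8, W9}.
Enumerating:
  P1: W3 <- W8 -> W2 -> W5
  P2: W3 <- W9 -> W2 -> W5
  P3: W3 <- W2 -> W5
That exhausts the simple backdoor paths. Count: 3.

3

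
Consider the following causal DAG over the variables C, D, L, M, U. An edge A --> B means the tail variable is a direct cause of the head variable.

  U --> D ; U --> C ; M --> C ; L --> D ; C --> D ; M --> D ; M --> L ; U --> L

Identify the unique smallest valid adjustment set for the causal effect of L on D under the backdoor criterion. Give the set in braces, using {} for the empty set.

{M, U}

Variables eligible for adjustment (non-descendants of L, excluding L and D): {C, M, U}.
Backdoor paths from L to D:
  P1: L <- U -> C <- M -> D
  P2: L <- U -> C -> D
  P3: L <- U -> D
  P4: L <- M -> C <- U -> D
  P5: L <- M -> C -> D
  P6: L <- M -> D
The empty set is not sufficient: P2 (L <- U -> C -> D) has no collider blocking it and no conditioned non-collider, so it is open.
Try {M, U}:
  P1: blocked at fork node U ∈ conditioning set.
  P2: blocked at fork node U ∈ conditioning set.
  P3: blocked at fork node U ∈ conditioning set.
  P4: blocked at fork node M ∈ conditioning set.
  P5: blocked at fork node M ∈ conditioning set.
  P6: blocked at fork node M ∈ conditioning set.
{M, U} contains no descendant of L and blocks every backdoor path.
Every element of {M, U} is needed (dropping M leaves P5 open; dropping U leaves P2 open), so no proper subset is valid.
Among all size-2 subsets of the eligible variables, only {M, U} blocks every backdoor path, so it is the unique smallest valid adjustment set.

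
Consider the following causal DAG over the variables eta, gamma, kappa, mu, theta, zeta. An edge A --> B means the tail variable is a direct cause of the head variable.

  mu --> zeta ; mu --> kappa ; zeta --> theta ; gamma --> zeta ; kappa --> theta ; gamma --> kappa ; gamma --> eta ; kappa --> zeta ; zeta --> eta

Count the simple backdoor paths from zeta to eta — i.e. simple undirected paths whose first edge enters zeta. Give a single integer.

A backdoor path from zeta to eta is any simple undirected path whose first edge points into zeta (i.e. leaves zeta via a parent).
Parents of zeta: {gamma, kappa, mu}.
Enumerating:
  P1: zeta <- gamma -> eta
  P2: zeta <- mu -> kappa <- gamma -> eta
  P3: zeta <- kappa <- gamma -> eta
That exhausts the simple backdoor paths. Count: 3.

3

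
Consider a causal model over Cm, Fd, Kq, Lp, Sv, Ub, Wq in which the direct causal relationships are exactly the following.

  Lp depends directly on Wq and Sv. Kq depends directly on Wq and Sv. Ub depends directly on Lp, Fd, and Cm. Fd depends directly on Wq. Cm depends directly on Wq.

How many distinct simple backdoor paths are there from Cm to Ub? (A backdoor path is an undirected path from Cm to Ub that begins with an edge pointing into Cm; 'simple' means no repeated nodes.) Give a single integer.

3

A backdoor path from Cm to Ub is any simple undirected path whose first edge points into Cm (i.e. leaves Cm via a parent).
Parents of Cm: {Wq}.
Enumerating:
  P1: Cm <- Wq -> Kq <- Sv -> Lp -> Ub
  P2: Cm <- Wq -> Lp -> Ub
  P3: Cm <- Wq -> Fd -> Ub
That exhausts the simple backdoor paths. Count: 3.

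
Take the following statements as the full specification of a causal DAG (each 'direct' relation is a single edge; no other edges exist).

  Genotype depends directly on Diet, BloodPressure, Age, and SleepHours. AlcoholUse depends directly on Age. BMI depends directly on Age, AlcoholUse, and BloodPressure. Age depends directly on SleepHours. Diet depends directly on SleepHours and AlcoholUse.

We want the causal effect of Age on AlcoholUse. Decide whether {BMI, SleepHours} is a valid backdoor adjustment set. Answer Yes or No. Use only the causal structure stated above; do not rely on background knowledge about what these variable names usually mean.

Backdoor paths from Age to AlcoholUse (paths whose first edge points into Age):
  P1: Age <- SleepHours -> Diet <- AlcoholUse
  P2: Age <- SleepHours -> Diet -> Genotype <- BloodPressure -> BMI <- AlcoholUse
  P3: Age <- SleepHours -> Genotype <- BloodPressure -> BMI <- AlcoholUse
  P4: Age <- SleepHours -> Genotype <- Diet <- AlcoholUse
Condition 1 (no descendant of Age in the set): FAILS — BMI is a descendant of Age.
Condition 2 (every backdoor path blocked by {BMI, SleepHours}):
  P1: blocked at fork node SleepHours ∈ conditioning set.
  P2: blocked at fork node SleepHours ∈ conditioning set.
  P3: blocked at fork node SleepHours ∈ conditioning set.
  P4: blocked at fork node SleepHours ∈ conditioning set.
{BMI, SleepHours} does not satisfy the backdoor criterion.

No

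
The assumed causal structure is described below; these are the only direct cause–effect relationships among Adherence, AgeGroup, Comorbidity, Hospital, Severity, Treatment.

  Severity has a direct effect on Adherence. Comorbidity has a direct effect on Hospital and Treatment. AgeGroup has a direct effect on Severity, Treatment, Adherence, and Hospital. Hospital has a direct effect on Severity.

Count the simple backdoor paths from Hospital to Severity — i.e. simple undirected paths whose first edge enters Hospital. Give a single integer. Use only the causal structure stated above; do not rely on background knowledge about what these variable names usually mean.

4

A backdoor path from Hospital to Severity is any simple undirected path whose first edge points into Hospital (i.e. leaves Hospital via a parent).
Parents of Hospital: {AgeGroup, Comorbidity}.
Enumerating:
  P1: Hospital <- Comorbidity -> Treatment <- AgeGroup -> Severity
  P2: Hospital <- Comorbidity -> Treatment <- AgeGroup -> Adherence <- Severity
  P3: Hospital <- AgeGroup -> Severity
  P4: Hospital <- AgeGroup -> Adherence <- Severity
That exhausts the simple backdoor paths. Count: 4.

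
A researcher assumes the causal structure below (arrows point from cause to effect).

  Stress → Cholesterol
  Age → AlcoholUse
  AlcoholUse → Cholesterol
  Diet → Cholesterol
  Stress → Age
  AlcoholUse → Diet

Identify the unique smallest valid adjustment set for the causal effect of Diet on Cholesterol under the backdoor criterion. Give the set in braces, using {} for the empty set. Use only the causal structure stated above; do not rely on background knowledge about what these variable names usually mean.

Variables eligible for adjustment (non-descendants of Diet, excluding Diet and Cholesterol): {Age, AlcoholUse, Stress}.
Backdoor paths from Diet to Cholesterol:
  P1: Diet <- AlcoholUse <- Age <- Stress -> Cholesterol
  P2: Diet <- AlcoholUse -> Cholesterol
The empty set is not sufficient: P1 (Diet <- AlcoholUse <- Age <- Stress -> Cholesterol) has no collider blocking it and no conditioned non-collider, so it is open.
Try {AlcoholUse}:
  P1: blocked at chain node AlcoholUse ∈ conditioning set.
  P2: blocked at fork node AlcoholUse ∈ conditioning set.
{AlcoholUse} contains no descendant of Diet and blocks every backdoor path.
No other singleton works — e.g. {Stress} leaves P2 open — so {AlcoholUse} is the unique smallest valid adjustment set.

{AlcoholUse}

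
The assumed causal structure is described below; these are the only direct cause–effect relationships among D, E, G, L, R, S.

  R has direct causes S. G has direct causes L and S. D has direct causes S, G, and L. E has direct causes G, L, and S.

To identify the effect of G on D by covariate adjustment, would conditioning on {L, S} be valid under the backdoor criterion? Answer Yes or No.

Yes

Backdoor paths from G to D (paths whose first edge points into G):
  P1: G <- S -> D
  P2: G <- S -> E <- L -> D
  P3: G <- L -> D
  P4: G <- L -> E <- S -> D
Condition 1 (no descendant of G in the set): holds — descendants of G are {D, E}; none are in {L, S}.
Condition 2 (every backdoor path blocked by {L, S}):
  P1: blocked at fork node S ∈ conditioning set.
  P2: blocked at fork node S ∈ conditioning set.
  P3: blocked at fork node L ∈ conditioning set.
  P4: blocked at fork node L ∈ conditioning set.
{L, S} satisfies the backdoor criterion.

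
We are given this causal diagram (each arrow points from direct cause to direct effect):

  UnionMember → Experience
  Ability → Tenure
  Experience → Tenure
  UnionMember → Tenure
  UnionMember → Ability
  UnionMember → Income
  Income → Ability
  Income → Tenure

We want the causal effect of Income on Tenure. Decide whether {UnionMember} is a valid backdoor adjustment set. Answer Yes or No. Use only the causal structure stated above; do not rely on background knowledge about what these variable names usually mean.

Yes

Backdoor paths from Income to Tenure (paths whose first edge points into Income):
  P1: Income <- UnionMember -> Experience -> Tenure
  P2: Income <- UnionMember -> Ability -> Tenure
  P3: Income <- UnionMember -> Tenure
Condition 1 (no descendant of Income in the set): holds — descendants of Income are {Ability, Tenure}; none are in {UnionMember}.
Condition 2 (every backdoor path blocked by {UnionMember}):
  P1: blocked at fork node UnionMember ∈ conditioning set.
  P2: blocked at fork node UnionMember ∈ conditioning set.
  P3: blocked at fork node UnionMember ∈ conditioning set.
{UnionMember} satisfies the backdoor criterion.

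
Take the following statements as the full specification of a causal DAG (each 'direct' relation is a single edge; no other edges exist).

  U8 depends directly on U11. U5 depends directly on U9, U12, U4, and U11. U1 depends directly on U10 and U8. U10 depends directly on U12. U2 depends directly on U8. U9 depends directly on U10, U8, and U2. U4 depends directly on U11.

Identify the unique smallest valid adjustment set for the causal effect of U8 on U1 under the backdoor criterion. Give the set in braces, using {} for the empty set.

Variables eligible for adjustment (non-descendants of U8, excluding U8 and U1): {U10, U11, U12, U4}.
Backdoor paths from U8 to U1:
  P1: U8 <- U11 -> U4 -> U5 <- U12 -> U10 -> U1
  P2: U8 <- U11 -> U4 -> U5 <- U9 <- U10 -> U1
  P3: U8 <- U11 -> U5 <- U12 -> U10 -> U1
  P4: U8 <- U11 -> U5 <- U9 <- U10 -> U1
Each backdoor path contains an unconditioned collider, so every path is already blocked with the empty conditioning set:
  P1: blocked at collider U5 (neither it nor any descendant is in the conditioning set).
  P2: blocked at collider U5 (neither it nor any descendant is in the conditioning set).
  P3: blocked at collider U5 (neither it nor any descendant is in the conditioning set).
  P4: blocked at collider U5 (neither it nor any descendant is in the conditioning set).
The empty set is therefore the unique smallest valid set.

{}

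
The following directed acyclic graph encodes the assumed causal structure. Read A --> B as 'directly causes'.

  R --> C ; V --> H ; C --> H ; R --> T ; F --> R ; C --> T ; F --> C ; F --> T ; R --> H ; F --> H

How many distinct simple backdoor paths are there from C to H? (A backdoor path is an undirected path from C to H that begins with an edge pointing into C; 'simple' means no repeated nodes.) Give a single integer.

A backdoor path from C to H is any simple undirected path whose first edge points into C (i.e. leaves C via a parent).
Parents of C: {F, R}.
Enumerating:
  P1: C <- F -> R -> H
  P2: C <- F -> H
  P3: C <- F -> T <- R -> H
  P4: C <- R <- F -> H
  P5: C <- R -> H
  P6: C <- R -> T <- F -> H
That exhausts the simple backdoor paths. Count: 6.

6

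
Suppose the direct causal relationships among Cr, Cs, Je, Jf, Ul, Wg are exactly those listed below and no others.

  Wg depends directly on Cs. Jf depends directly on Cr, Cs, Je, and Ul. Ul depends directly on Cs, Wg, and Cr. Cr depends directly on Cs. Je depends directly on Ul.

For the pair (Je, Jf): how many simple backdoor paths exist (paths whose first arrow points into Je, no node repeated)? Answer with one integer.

7

A backdoor path from Je to Jf is any simple undirected path whose first edge points into Je (i.e. leaves Je via a parent).
Parents of Je: {Ul}.
Enumerating:
  P1: Je <- Ul <- Cs -> Cr -> Jf
  P2: Je <- Ul <- Cs -> Jf
  P3: Je <- Ul <- Cr <- Cs -> Jf
  P4: Je <- Ul <- Cr -> Jf
  P5: Je <- Ul <- Wg <- Cs -> Cr -> Jf
  P6: Je <- Ul <- Wg <- Cs -> Jf
  P7: Je <- Ul -> Jf
That exhausts the simple backdoor paths. Count: 7.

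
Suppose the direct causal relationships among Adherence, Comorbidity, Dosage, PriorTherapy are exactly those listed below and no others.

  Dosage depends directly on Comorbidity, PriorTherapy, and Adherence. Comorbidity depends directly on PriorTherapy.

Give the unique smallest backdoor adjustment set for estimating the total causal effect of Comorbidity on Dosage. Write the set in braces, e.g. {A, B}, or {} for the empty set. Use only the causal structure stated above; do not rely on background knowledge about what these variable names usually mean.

{PriorTherapy}

Variables eligible for adjustment (non-descendants of Comorbidity, excluding Comorbidity and Dosage): {Adherence, PriorTherapy}.
Backdoor paths from Comorbidity to Dosage:
  P1: Comorbidity <- PriorTherapy -> Dosage
The empty set is not sufficient: P1 (Comorbidity <- PriorTherapy -> Dosage) has no collider blocking it and no conditioned non-collider, so it is open.
Try {PriorTherapy}:
  P1: blocked at fork node PriorTherapy ∈ conditioning set.
{PriorTherapy} contains no descendant of Comorbidity and blocks every backdoor path.
No other singleton works — e.g. {Adherence} leaves P1 open — so {PriorTherapy} is the unique smallest valid adjustment set.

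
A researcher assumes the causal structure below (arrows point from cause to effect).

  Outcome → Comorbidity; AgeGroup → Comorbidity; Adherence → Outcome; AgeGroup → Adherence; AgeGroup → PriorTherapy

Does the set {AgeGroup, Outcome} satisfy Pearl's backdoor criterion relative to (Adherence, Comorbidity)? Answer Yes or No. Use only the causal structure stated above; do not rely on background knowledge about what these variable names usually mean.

No

Backdoor paths from Adherence to Comorbidity (paths whose first edge points into Adherence):
  P1: Adherence <- AgeGroup -> Comorbidity
Condition 1 (no descendant of Adherence in the set): FAILS — Outcome is a descendant of Adherence.
Condition 2 (every backdoor path blocked by {AgeGroup, Outcome}):
  P1: blocked at fork node AgeGroup ∈ conditioning set.
{AgeGroup, Outcome} does not satisfy the backdoor criterion.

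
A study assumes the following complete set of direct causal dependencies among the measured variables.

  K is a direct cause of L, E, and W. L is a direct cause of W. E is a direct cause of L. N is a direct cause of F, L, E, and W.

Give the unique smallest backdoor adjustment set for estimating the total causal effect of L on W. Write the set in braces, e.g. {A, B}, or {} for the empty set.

{K, N}

Variables eligible for adjustment (non-descendants of L, excluding L and W): {E, F, K, N}.
Backdoor paths from L to W:
  P1: L <- K -> E <- N -> W
  P2: L <- K -> W
  P3: L <- N -> E <- K -> W
  P4: L <- N -> W
  P5: L <- E <- K -> W
  P6: L <- E <- N -> W
The empty set is not sufficient: P2 (L <- K -> W) has no collider blocking it and no conditioned non-collider, so it is open.
Try {K, N}:
  P1: blocked at fork node K ∈ conditioning set.
  P2: blocked at fork node K ∈ conditioning set.
  P3: blocked at fork node N ∈ conditioning set.
  P4: blocked at fork node N ∈ conditioning set.
  P5: blocked at fork node K ∈ conditioning set.
  P6: blocked at fork node N ∈ conditioning set.
{K, N} contains no descendant of L and blocks every backdoor path.
Every element of {K, N} is needed (dropping K leaves P2 open; dropping N leaves P4 open), so no proper subset is valid.
Among all size-2 subsets of the eligible variables, only {K, N} blocks every backdoor path, so it is the unique smallest valid adjustment set.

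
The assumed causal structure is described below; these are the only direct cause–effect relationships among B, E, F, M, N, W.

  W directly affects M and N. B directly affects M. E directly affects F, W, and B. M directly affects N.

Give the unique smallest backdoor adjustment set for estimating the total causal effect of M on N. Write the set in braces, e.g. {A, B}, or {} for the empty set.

{W}

Variables eligible for adjustment (non-descendants of M, excluding M and N): {B, E, F, W}.
Backdoor paths from M to N:
  P1: M <- W -> N
  P2: M <- B <- E -> W -> N
The empty set is not sufficient: P1 (M <- W -> N) has no collider blocking it and no conditioned non-collider, so it is open.
Try {W}:
  P1: blocked at fork node W ∈ conditioning set.
  P2: blocked at chain node W ∈ conditioning set.
{W} contains no descendant of M and blocks every backdoor path.
No other singleton works — e.g. {E} leaves P1 open — so {W} is the unique smallest valid adjustment set.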